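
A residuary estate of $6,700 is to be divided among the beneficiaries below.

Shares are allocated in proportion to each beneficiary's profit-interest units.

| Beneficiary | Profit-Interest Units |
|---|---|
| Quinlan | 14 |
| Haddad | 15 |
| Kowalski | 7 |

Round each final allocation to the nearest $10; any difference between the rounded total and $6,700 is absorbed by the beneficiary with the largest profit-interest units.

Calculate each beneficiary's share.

Quinlan: $2,610; Haddad: $2,790; Kowalski: $1,300

Total profit-interest units = 14 + 15 + 7 = 36.
Proportional shares: Quinlan 2,605.56; Haddad 2,791.67; Kowalski 1,302.78.
At nearest $10: Quinlan $2,610; Haddad $2,790; Kowalski $1,300. Sum = $6,700.
No rounding difference to absorb.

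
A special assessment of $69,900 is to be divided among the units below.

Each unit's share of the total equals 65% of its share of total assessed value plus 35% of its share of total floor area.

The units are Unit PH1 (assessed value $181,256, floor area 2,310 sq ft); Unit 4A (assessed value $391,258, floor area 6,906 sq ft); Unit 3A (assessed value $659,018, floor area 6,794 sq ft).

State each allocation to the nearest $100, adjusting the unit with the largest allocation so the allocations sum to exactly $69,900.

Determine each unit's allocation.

Unit PH1: $10,200; Unit 4A: $25,000; Unit 3A: $34,700

Totals — assessed value 1,231,532, floor area 16,010.
Composite weights (65% assessed value + 35% floor area): Unit PH1 0.1462; Unit 4A 0.3575; Unit 3A 0.4964.
Unrounded shares: Unit PH1 10,217.02; Unit 4A 24,987.82; Unit 3A 34,695.16.
At nearest $100: Unit PH1 $10,200; Unit 4A $25,000; Unit 3A $34,700. Sum = $69,900.
No rounding difference to absorb.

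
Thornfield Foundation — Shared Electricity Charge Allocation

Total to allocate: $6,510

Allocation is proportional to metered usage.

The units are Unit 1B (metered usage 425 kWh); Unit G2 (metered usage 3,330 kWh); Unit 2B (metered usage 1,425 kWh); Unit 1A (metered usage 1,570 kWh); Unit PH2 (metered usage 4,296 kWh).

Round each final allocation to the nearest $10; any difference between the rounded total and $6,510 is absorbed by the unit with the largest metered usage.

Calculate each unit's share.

Unit 1B: $250 · Unit G2: $1,960 · Unit 2B: $840 · Unit 1A: $930 · Unit PH2: $2,530

Sum of metered usage: 425 + 3,330 + 1,425 + 1,570 + 4,296 = 11,046.
Proportional shares: Unit 1B 250.48; Unit G2 1,962.55; Unit 2B 839.83; Unit 1A 925.29; Unit PH2 2,531.86.
Rounded to nearest $10: Unit 1B $250; Unit G2 $1,960; Unit 2B $840; Unit 1A $930; Unit PH2 $2,530. Sum = $6,510.
Rounded total matches; no reconciliation needed.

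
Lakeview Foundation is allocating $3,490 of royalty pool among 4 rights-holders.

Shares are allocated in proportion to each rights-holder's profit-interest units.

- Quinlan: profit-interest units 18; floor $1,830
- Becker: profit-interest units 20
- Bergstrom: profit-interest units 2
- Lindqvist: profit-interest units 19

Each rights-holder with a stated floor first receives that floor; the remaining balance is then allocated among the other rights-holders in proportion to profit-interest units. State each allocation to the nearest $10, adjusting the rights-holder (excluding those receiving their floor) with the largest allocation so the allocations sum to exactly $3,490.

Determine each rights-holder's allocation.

Guaranteed amounts: Quinlan $1,830. Remaining pool $1,660.
Remaining pool split over remaining profit-interest units 41: Becker 809.76 → $810; Bergstrom 80.98 → $80; Lindqvist 769.27 → $770.

Quinlan: $1,830 | Becker: $810 | Bergstrom: $80 | Lindqvist: $770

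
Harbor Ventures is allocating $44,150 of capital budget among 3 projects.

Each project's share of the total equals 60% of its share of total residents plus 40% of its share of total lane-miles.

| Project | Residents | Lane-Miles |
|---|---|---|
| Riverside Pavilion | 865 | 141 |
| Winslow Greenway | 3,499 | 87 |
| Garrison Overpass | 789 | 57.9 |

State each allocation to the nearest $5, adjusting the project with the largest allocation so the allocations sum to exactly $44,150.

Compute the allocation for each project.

Riverside Pavilion: $13,155 · Winslow Greenway: $23,365 · Garrison Overpass: $7,630

Residents total 5,153; lane-miles total 285.9.
Blended shares (60% residents + 40% lane-miles): Riverside Pavilion 0.2980; Winslow Greenway 0.5291; Garrison Overpass 0.1729.
Raw shares: Riverside Pavilion 13,156.25; Winslow Greenway 23,361.27; Garrison Overpass 7,632.48.
Rounded to nearest $5: Riverside Pavilion $13,155; Winslow Greenway $23,360; Garrison Overpass $7,630. Sum = $44,145.
Difference $44,150 − $44,145 = +$5 applied to largest allocation (Winslow Greenway): Winslow Greenway becomes $23,365.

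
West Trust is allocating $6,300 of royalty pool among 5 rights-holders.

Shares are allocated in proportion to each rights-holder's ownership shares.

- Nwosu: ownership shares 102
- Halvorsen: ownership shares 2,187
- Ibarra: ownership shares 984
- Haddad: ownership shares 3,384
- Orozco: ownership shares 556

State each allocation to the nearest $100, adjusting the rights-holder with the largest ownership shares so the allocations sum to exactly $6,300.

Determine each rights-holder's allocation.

Total ownership shares = 7,213.
Pro-rata amounts: Nwosu 102/7,213 × $6,300 = 89.09; Halvorsen 2,187/7,213 × $6,300 = 1,910.18; Ibarra 984/7,213 × $6,300 = 859.45; Haddad 3,384/7,213 × $6,300 = 2,955.66; Orozco 556/7,213 × $6,300 = 485.62.
At nearest $100: Nwosu $100; Halvorsen $1,900; Ibarra $900; Haddad $3,000; Orozco $500. Sum = $6,400.
Difference $6,300 − $6,400 = −$100 applied to largest ownership shares (Haddad): Haddad becomes $2,900.

Nwosu: $100 | Halvorsen: $1,900 | Ibarra: $900 | Haddad: $2,900 | Orozco: $500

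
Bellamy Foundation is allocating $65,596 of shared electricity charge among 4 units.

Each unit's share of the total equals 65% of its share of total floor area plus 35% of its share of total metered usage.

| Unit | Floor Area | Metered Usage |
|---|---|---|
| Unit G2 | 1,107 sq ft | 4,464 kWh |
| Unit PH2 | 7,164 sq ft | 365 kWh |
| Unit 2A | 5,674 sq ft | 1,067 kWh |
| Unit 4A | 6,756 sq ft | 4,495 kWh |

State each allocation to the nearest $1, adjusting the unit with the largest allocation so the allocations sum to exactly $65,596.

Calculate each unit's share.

Floor area total 20,701; metered usage total 10,391.
Blended shares (65% floor area + 35% metered usage): Unit G2 0.1851; Unit PH2 0.2372; Unit 2A 0.2141; Unit 4A 0.3635.
Raw shares: Unit G2 12,143.14; Unit PH2 15,561.99; Unit 2A 14,044.12; Unit 4A 23,846.75.
After rounding ($1): Unit G2 $12,143; Unit PH2 $15,562; Unit 2A $14,044; Unit 4A $23,847. Sum = $65,596.
No rounding difference to absorb.

Unit G2: $12,143 | Unit PH2: $15,562 | Unit 2A: $14,044 | Unit 4A: $23,847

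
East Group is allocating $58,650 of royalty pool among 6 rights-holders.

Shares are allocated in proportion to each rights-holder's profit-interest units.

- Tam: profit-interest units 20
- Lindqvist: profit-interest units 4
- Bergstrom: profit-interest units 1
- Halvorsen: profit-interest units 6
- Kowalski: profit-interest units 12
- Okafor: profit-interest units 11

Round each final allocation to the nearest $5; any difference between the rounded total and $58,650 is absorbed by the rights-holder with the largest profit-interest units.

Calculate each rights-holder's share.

Tam: $21,725 · Lindqvist: $4,345 · Bergstrom: $1,085 · Halvorsen: $6,515 · Kowalski: $13,035 · Okafor: $11,945

Profit-interest units total: 20 + 4 + 1 + 6 + 12 + 11 = 54.
Proportional shares: Tam 21,722.22; Lindqvist 4,344.44; Bergstrom 1,086.11; Halvorsen 6,516.67; Kowalski 13,033.33; Okafor 11,947.22.
At nearest $5: Tam $21,720; Lindqvist $4,345; Bergstrom $1,085; Halvorsen $6,515; Kowalski $13,035; Okafor $11,945. Sum = $58,645.
Difference $58,650 − $58,645 = +$5 applied to largest profit-interest units (Tam): Tam becomes $21,725.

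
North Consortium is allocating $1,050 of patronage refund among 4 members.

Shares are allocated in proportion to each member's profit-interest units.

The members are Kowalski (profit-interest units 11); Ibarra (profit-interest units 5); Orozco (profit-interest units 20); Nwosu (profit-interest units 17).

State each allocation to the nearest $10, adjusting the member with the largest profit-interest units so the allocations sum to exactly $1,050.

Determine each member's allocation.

Combined profit-interest units = 53.
Unrounded shares: Kowalski 11/53 × $1,050 = 217.92; Ibarra 5/53 × $1,050 = 99.06; Orozco 20/53 × $1,050 = 396.23; Nwosu 17/53 × $1,050 = 336.79.
At nearest $10: Kowalski $220; Ibarra $100; Orozco $400; Nwosu $340. Sum = $1,060.
Difference $1,050 − $1,060 = −$10 applied to largest profit-interest units (Orozco): Orozco becomes $390.

Kowalski: $220 · Ibarra: $100 · Orozco: $390 · Nwosu: $340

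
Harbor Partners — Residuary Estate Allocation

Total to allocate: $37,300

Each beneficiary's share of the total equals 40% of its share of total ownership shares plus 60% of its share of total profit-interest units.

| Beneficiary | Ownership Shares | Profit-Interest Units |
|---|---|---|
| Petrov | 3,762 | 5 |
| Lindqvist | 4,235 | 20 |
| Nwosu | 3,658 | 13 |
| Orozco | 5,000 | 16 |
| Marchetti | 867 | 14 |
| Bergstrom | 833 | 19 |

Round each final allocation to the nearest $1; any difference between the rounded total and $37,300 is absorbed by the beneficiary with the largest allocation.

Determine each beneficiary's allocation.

Petrov: $4,344 | Lindqvist: $8,587 | Nwosu: $6,318 | Orozco: $8,180 | Marchetti: $4,306 | Bergstrom: $5,565

Ownership shares total 18,355; profit-interest units total 87.
Blended shares (40% ownership shares + 60% profit-interest units): Petrov 0.1165; Lindqvist 0.2302; Nwosu 0.1694; Orozco 0.2193; Marchetti 0.1154; Bergstrom 0.1492.
Pro-rata amounts: Petrov 4,344.18; Lindqvist 8,587.28; Nwosu 6,317.57; Orozco 8,180.15; Marchetti 4,306.13; Bergstrom 5,564.70.
At nearest $1: Petrov $4,344; Lindqvist $8,587; Nwosu $6,318; Orozco $8,180; Marchetti $4,306; Bergstrom $5,565. Sum = $37,300.
No rounding difference to absorb.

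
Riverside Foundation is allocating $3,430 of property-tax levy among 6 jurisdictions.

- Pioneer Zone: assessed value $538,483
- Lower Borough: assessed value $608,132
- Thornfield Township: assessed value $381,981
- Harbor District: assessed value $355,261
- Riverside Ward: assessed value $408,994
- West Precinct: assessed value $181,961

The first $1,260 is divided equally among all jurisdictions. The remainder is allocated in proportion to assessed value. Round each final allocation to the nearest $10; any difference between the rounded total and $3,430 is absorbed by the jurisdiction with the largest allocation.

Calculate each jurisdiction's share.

Equal tier: $1,260 ÷ 6 = $210 apiece.
Remainder $2,170 by assessed value (total 2,474,812): Pioneer Zone 472.16 → $470; Lower Borough 533.23 → $530; Thornfield Township 334.93 → $330; Harbor District 311.51 → $310; Riverside Ward 358.62 → $360; West Precinct 159.55 → $160.
Rounding difference +$10 on remainder applied to Lower Borough.
Totals: Pioneer Zone $210 + $470 = $680; Lower Borough $210 + $540 = $750; Thornfield Township $210 + $330 = $540; Harbor District $210 + $310 = $520; Riverside Ward $210 + $360 = $570; West Precinct $210 + $160 = $370.

Pioneer Zone: $680 · Lower Borough: $750 · Thornfield Township: $540 · Harbor District: $520 · Riverside Ward: $570 · West Precinct: $370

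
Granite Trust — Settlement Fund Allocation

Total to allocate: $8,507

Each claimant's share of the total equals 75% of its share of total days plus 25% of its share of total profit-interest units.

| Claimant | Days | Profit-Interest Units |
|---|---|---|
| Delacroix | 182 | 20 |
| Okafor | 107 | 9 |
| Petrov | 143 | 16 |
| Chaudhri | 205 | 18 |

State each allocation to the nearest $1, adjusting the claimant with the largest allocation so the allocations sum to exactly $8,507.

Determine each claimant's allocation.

Delacroix: $2,498 · Okafor: $1,376 · Petrov: $1,972 · Chaudhri: $2,661

Totals — days 637, profit-interest units 63.
Composite weights (75% days + 25% profit-interest units): Delacroix 0.2937; Okafor 0.1617; Petrov 0.2319; Chaudhri 0.3128.
Unrounded shares: Delacroix 2,498.09; Okafor 1,375.54; Petrov 1,972.43; Chaudhri 2,660.94.
After rounding ($1): Delacroix $2,498; Okafor $1,376; Petrov $1,972; Chaudhri $2,661. Sum = $8,507.
No rounding difference to absorb.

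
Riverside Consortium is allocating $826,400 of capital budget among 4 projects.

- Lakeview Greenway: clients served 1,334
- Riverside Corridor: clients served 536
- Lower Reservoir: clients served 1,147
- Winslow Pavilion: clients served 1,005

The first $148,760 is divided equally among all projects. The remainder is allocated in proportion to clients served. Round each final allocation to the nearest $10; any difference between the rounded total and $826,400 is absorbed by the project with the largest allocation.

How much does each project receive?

Lakeview Greenway: $261,940 | Riverside Corridor: $127,500 | Lower Reservoir: $230,440 | Winslow Pavilion: $206,520

$148,760 shared equally gives $37,190 per project.
Remainder $677,640 by clients served (total 4,022): Lakeview Greenway 224,756.78 → $224,760; Riverside Corridor 90,307.07 → $90,310; Lower Reservoir 193,250.39 → $193,250; Winslow Pavilion 169,325.76 → $169,330.
Rounding difference −$10 on remainder applied to Lakeview Greenway.
Totals: Lakeview Greenway $37,190 + $224,750 = $261,940; Riverside Corridor $37,190 + $90,310 = $127,500; Lower Reservoir $37,190 + $193,250 = $230,440; Winslow Pavilion $37,190 + $169,330 = $206,520.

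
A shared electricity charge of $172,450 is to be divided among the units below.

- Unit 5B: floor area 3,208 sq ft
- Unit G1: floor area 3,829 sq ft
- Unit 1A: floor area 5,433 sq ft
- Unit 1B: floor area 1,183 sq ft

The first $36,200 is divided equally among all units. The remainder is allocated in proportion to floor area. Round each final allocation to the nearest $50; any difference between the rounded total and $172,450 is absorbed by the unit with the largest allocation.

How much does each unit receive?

First tranche $36,200 split equally: $9,050 each.
Remainder $136,250 by floor area (total 13,653): Unit 5B 32,014.21 → $32,000; Unit G1 38,211.47 → $38,200; Unit 1A 54,218.58 → $54,200; Unit 1B 11,805.74 → $11,800.
Rounding difference +$50 on remainder applied to Unit 1A.
Totals: Unit 5B $9,050 + $32,000 = $41,050; Unit G1 $9,050 + $38,200 = $47,250; Unit 1A $9,050 + $54,250 = $63,300; Unit 1B $9,050 + $11,800 = $20,850.

Unit 5B: $41,050; Unit G1: $47,250; Unit 1A: $63,300; Unit 1B: $20,850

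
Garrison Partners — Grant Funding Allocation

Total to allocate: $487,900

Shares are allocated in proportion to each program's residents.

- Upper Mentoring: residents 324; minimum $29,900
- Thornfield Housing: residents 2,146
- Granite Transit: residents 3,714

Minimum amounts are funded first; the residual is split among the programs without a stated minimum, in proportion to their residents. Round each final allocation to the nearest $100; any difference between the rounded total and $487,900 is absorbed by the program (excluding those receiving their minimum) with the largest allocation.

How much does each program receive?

Upper Mentoring: $29,900 | Thornfield Housing: $167,700 | Granite Transit: $290,300

Minimums first: Upper Mentoring $29,900. Remaining pool $458,000.
Remaining pool split over remaining residents 5,860: Thornfield Housing 167,724.91 → $167,700; Granite Transit 290,275.09 → $290,300.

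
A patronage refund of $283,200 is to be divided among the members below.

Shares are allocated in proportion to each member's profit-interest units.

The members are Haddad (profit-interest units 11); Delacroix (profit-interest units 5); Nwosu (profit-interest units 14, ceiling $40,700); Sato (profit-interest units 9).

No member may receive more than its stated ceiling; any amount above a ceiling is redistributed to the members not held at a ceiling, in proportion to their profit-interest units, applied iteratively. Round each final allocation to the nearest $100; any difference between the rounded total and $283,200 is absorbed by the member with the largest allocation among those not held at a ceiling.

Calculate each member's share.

Haddad: $106,700; Delacroix: $48,500; Nwosu: $40,700; Sato: $87,300

Profit-interest units total: 39.
Unconstrained shares: Haddad 79,876.92; Delacroix 36,307.69; Nwosu 101,661.54; Sato 65,353.85.
Held at cap: Nwosu ($40,700); remaining pool $242,500 reallocated over remaining profit-interest units 25.
Redistributed shares: Haddad 106,700.00 → $106,700; Delacroix 48,500.00 → $48,500; Sato 87,300.00 → $87,300.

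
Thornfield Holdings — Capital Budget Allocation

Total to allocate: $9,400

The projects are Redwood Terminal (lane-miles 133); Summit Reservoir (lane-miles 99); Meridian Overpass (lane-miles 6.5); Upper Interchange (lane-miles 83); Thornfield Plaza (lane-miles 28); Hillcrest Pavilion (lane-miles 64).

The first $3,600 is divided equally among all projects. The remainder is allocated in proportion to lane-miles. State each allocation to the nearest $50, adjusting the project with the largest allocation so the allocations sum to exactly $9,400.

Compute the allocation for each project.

$3,600 shared equally gives $600 per project.
Remainder $5,800 by lane-miles (total 413.5): Redwood Terminal 1,865.54 → $1,850; Summit Reservoir 1,388.63 → $1,400; Meridian Overpass 91.17 → $100; Upper Interchange 1,164.21 → $1,150; Thornfield Plaza 392.74 → $400; Hillcrest Pavilion 897.70 → $900.
Totals: Redwood Terminal $600 + $1,850 = $2,450; Summit Reservoir $600 + $1,400 = $2,000; Meridian Overpass $600 + $100 = $700; Upper Interchange $600 + $1,150 = $1,750; Thornfield Plaza $600 + $400 = $1,000; Hillcrest Pavilion $600 + $900 = $1,500.

Redwood Terminal: $2,450 · Summit Reservoir: $2,000 · Meridian Overpass: $700 · Upper Interchange: $1,750 · Thornfield Plaza: $1,000 · Hillcrest Pavilion: $1,500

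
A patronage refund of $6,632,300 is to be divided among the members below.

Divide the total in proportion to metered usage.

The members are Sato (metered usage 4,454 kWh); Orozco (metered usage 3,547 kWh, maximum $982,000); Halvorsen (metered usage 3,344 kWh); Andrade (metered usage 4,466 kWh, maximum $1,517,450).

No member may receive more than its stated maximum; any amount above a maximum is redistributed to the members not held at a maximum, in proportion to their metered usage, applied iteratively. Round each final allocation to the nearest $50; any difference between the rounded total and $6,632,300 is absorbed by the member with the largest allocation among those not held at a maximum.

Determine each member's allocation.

Sato: $2,360,550 · Orozco: $982,000 · Halvorsen: $1,772,300 · Andrade: $1,517,450

Sum of metered usage: 15,811.
Pro-rata shares before constraints: Sato 1,868,336.23; Orozco 1,487,873.51; Halvorsen 1,402,720.33; Andrade 1,873,369.92.
Held at cap: Orozco ($982,000), Andrade ($1,517,450); remaining pool $4,132,850 reallocated over remaining metered usage 7,798.
Redistributed shares: Sato 2,360,568.59 → $2,360,550; Halvorsen 1,772,281.41 → $1,772,300.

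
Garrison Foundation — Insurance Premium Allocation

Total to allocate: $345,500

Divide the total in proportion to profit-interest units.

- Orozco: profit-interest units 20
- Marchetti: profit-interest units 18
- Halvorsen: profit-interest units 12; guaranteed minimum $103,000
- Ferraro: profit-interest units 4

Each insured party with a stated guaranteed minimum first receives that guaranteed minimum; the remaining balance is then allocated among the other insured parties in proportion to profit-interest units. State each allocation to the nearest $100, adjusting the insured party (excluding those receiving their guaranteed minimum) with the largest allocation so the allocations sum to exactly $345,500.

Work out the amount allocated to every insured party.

Orozco: $115,500; Marchetti: $103,900; Halvorsen: $103,000; Ferraro: $23,100

Fund the minimums — Halvorsen $103,000. Balance $242,500.
Balance split over remaining profit-interest units 42: Orozco 115,476.19 → $115,500; Marchetti 103,928.57 → $103,900; Ferraro 23,095.24 → $23,100.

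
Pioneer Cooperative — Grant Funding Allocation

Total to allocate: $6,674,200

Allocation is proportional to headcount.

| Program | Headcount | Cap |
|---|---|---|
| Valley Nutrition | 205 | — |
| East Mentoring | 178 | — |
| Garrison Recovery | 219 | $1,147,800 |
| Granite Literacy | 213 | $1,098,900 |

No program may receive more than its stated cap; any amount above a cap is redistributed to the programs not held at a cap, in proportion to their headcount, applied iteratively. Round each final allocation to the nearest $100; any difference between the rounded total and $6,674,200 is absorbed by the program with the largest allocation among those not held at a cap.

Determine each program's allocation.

Combined headcount = 815.
Proportional shares (ignoring caps): Valley Nutrition 1,678,786.50; East Mentoring 1,457,678.04; Garrison Recovery 1,793,435.34; Granite Literacy 1,744,300.12.
Held at cap: Garrison Recovery ($1,147,800), Granite Literacy ($1,098,900); balance $4,427,500 reallocated over remaining headcount 383.
Shares after redistribution: Valley Nutrition 2,369,810.70 → $2,369,800; East Mentoring 2,057,689.30 → $2,057,700.

Valley Nutrition: $2,369,800; East Mentoring: $2,057,700; Garrison Recovery: $1,147,800; Granite Literacy: $1,098,900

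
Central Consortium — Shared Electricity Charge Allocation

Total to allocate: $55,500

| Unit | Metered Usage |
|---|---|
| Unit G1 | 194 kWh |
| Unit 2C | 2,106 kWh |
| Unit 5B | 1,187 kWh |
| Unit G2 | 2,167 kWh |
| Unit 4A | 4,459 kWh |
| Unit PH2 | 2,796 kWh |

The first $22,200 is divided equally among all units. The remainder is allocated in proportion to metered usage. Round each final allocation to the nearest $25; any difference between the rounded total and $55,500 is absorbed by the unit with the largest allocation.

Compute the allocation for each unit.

Unit G1: $4,200 · Unit 2C: $9,125 · Unit 5B: $6,750 · Unit G2: $9,300 · Unit 4A: $15,200 · Unit PH2: $10,925

First tranche $22,200 split equally: $3,700 each.
Remainder $33,300 by metered usage (total 12,909): Unit G1 500.44 → $500; Unit 2C 5,432.63 → $5,425; Unit 5B 3,061.98 → $3,050; Unit G2 5,589.98 → $5,600; Unit 4A 11,502.42 → $11,500; Unit PH2 7,212.55 → $7,225.
Totals: Unit G1 $3,700 + $500 = $4,200; Unit 2C $3,700 + $5,425 = $9,125; Unit 5B $3,700 + $3,050 = $6,750; Unit G2 $3,700 + $5,600 = $9,300; Unit 4A $3,700 + $11,500 = $15,200; Unit PH2 $3,700 + $7,225 = $10,925.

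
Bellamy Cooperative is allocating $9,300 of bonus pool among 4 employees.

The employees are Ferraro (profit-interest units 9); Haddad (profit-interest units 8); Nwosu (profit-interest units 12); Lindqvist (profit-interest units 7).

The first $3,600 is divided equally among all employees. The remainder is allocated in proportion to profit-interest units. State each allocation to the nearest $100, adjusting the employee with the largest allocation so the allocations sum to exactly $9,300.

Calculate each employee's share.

First tranche $3,600 split equally: $900 each.
Remainder $5,700 by profit-interest units (total 36): Ferraro 1,425.00 → $1,400; Haddad 1,266.67 → $1,300; Nwosu 1,900.00 → $1,900; Lindqvist 1,108.33 → $1,100.
Totals: Ferraro $900 + $1,400 = $2,300; Haddad $900 + $1,300 = $2,200; Nwosu $900 + $1,900 = $2,800; Lindqvist $900 + $1,100 = $2,000.

Ferraro: $2,300 · Haddad: $2,200 · Nwosu: $2,800 · Lindqvist: $2,000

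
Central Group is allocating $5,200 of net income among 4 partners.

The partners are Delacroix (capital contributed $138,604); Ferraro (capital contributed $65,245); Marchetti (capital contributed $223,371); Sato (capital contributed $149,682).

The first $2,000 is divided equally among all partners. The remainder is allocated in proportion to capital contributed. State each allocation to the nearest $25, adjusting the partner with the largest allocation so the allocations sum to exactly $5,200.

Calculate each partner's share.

Delacroix: $1,275; Ferraro: $850; Marchetti: $1,750; Sato: $1,325

First tranche $2,000 split equally: $500 each.
Remainder $3,200 by capital contributed (total 576,902): Delacroix 768.82 → $775; Ferraro 361.91 → $350; Marchetti 1,239.01 → $1,250; Sato 830.27 → $825.
Totals: Delacroix $500 + $775 = $1,275; Ferraro $500 + $350 = $850; Marchetti $500 + $1,250 = $1,750; Sato $500 + $825 = $1,325.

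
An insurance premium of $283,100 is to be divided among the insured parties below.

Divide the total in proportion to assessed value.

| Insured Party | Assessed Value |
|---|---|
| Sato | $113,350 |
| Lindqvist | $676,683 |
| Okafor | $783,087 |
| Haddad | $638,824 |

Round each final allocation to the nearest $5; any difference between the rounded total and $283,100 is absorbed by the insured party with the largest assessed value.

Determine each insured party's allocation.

Assessed value total: 113,350 + 676,683 + 783,087 + 638,824 = 2,211,944.
Unrounded shares: Sato 14,507.32; Lindqvist 86,606.60; Okafor 100,224.93; Haddad 81,761.15.
At nearest $5: Sato $14,505; Lindqvist $86,605; Okafor $100,225; Haddad $81,760. Sum = $283,095.
Difference $283,100 − $283,095 = +$5 applied to largest assessed value (Okafor): Okafor becomes $100,230.

Sato: $14,505; Lindqvist: $86,605; Okafor: $100,230; Haddad: $81,760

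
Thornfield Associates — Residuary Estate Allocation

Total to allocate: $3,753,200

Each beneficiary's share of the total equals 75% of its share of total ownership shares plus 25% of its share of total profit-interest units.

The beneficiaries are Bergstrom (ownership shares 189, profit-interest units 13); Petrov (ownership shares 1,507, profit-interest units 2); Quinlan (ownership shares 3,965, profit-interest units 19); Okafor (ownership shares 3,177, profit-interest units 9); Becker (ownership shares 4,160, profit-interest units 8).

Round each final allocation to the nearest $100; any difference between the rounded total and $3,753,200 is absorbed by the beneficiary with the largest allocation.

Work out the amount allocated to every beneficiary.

Ownership shares total 12,998; profit-interest units total 51.
Composite weights (75% ownership shares + 25% profit-interest units): Bergstrom 0.0746; Petrov 0.0968; Quinlan 0.3219; Okafor 0.2274; Becker 0.2793.
Pro-rata amounts: Bergstrom 280,105.12; Petrov 363,158.16; Quinlan 1,208,239.35; Okafor 853,606.46; Becker 1,048,090.91.
Rounded to nearest $100: Bergstrom $280,100; Petrov $363,200; Quinlan $1,208,200; Okafor $853,600; Becker $1,048,100. Sum = $3,753,200.
Rounded total matches; no reconciliation needed.

Bergstrom: $280,100 · Petrov: $363,200 · Quinlan: $1,208,200 · Okafor: $853,600 · Becker: $1,048,100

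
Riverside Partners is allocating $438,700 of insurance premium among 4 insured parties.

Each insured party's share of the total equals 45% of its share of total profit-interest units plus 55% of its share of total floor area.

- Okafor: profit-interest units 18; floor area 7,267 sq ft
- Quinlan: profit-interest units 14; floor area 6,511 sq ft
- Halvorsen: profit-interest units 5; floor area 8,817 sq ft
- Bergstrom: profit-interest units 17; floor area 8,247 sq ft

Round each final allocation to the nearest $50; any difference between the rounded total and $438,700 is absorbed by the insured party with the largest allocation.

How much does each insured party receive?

Totals — profit-interest units 54, floor area 30,842.
Composite weights (45% profit-interest units + 55% floor area): Okafor 0.2796; Quinlan 0.2328; Halvorsen 0.1989; Bergstrom 0.2887.
Unrounded shares: Okafor 122,656.63; Quinlan 102,118.92; Halvorsen 87,256.85; Bergstrom 126,667.60.
Rounded to nearest $50: Okafor $122,650; Quinlan $102,100; Halvorsen $87,250; Bergstrom $126,650. Sum = $438,650.
Difference $438,700 − $438,650 = +$50 applied to largest allocation (Bergstrom): Bergstrom becomes $126,700.

Okafor: $122,650; Quinlan: $102,100; Halvorsen: $87,250; Bergstrom: $126,700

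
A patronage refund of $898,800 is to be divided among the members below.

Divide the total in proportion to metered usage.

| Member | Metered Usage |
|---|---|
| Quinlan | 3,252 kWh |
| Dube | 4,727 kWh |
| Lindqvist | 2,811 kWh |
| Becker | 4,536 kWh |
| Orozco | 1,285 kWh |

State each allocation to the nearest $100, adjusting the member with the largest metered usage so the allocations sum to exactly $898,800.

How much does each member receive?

Quinlan: $176,000 | Dube: $255,800 | Lindqvist: $152,100 | Becker: $245,400 | Orozco: $69,500

Sum of metered usage: 3,252 + 4,727 + 2,811 + 4,536 + 1,285 = 16,611.
Raw shares: Quinlan 175,961.57; Dube 255,771.93; Lindqvist 152,099.62; Becker 245,437.17; Orozco 69,529.71.
After rounding ($100): Quinlan $176,000; Dube $255,800; Lindqvist $152,100; Becker $245,400; Orozco $69,500. Sum = $898,800.
Sum already equals the total — no adjustment.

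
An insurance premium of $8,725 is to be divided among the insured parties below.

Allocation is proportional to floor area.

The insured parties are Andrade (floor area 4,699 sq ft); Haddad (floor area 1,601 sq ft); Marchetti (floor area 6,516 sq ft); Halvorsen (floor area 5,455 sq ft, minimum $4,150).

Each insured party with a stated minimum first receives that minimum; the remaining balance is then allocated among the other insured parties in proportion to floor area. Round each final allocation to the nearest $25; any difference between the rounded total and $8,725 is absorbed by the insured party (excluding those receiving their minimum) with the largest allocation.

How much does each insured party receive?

Guaranteed amounts: Halvorsen $4,150. Residual $4,575.
Residual split over remaining floor area 12,816: Andrade 1,677.43 → $1,675; Haddad 571.52 → $575; Marchetti 2,326.05 → $2,325.

Andrade: $1,675 | Haddad: $575 | Marchetti: $2,325 | Halvorsen: $4,150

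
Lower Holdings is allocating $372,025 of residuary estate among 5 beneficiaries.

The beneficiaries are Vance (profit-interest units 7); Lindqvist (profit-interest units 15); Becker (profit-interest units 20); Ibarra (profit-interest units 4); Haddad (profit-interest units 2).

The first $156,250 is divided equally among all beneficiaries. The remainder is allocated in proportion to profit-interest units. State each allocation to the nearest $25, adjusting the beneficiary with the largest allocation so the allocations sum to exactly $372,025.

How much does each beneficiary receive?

Vance: $62,725; Lindqvist: $98,675; Becker: $121,150; Ibarra: $49,225; Haddad: $40,250

First tranche $156,250 split equally: $31,250 each.
Remainder $215,775 by profit-interest units (total 48): Vance 31,467.19 → $31,475; Lindqvist 67,429.69 → $67,425; Becker 89,906.25 → $89,900; Ibarra 17,981.25 → $17,975; Haddad 8,990.62 → $9,000.
Totals: Vance $31,250 + $31,475 = $62,725; Lindqvist $31,250 + $67,425 = $98,675; Becker $31,250 + $89,900 = $121,150; Ibarra $31,250 + $17,975 = $49,225; Haddad $31,250 + $9,000 = $40,250.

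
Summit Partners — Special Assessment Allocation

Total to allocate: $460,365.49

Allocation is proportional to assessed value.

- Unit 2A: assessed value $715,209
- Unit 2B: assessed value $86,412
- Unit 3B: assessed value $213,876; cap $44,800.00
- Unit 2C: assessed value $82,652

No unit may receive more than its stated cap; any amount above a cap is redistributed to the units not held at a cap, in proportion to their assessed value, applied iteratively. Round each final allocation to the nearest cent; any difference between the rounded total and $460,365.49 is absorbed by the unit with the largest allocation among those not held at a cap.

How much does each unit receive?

Combined assessed value = 1,098,149.
Pro-rata shares before constraints: Unit 2A 299,829.5693; Unit 2B 36,225.5966; Unit 3B 89,660.9928; Unit 2C 34,649.3313.
Capped: Unit 3B ($44,800.00); balance $415,565.49 reallocated over remaining assessed value 884,273.
Redistributed shares: Unit 2A 336,113.5967 → $336,113.60; Unit 2B 40,609.4556 → $40,609.46; Unit 2C 38,842.4377 → $38,842.44.
Rounding difference −$0.01 applied to Unit 2A → $336,113.59.

Unit 2A: $336,113.59 | Unit 2B: $40,609.46 | Unit 3B: $44,800.00 | Unit 2C: $38,842.44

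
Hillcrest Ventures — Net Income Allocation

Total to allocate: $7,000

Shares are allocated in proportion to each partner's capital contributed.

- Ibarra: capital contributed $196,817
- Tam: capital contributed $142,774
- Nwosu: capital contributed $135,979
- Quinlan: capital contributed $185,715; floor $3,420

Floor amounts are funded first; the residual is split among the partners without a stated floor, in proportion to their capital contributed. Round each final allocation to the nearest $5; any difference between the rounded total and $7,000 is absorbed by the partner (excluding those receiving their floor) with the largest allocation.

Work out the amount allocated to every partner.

Fund the minimums — Quinlan $3,420. Residual $3,580.
Residual split over remaining capital contributed 475,570: Ibarra 1,481.60 → $1,480; Tam 1,074.78 → $1,075; Nwosu 1,023.62 → $1,025.

Ibarra: $1,480 · Tam: $1,075 · Nwosu: $1,025 · Quinlan: $3,420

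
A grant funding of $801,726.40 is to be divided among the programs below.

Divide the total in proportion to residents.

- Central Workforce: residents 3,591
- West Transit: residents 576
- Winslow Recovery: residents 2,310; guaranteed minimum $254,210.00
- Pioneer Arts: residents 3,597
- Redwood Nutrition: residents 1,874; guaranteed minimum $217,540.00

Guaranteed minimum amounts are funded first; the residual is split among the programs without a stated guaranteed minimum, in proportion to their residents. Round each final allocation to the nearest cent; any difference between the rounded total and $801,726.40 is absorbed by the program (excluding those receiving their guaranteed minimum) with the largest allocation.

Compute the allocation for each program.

Fund the minimums — Winslow Recovery $254,210.00; Redwood Nutrition $217,540.00. Residual $329,976.40.
Residual split over remaining residents 7,764: Central Workforce 152,620.4601 → $152,620.46; West Transit 24,480.4748 → $24,480.47; Pioneer Arts 152,875.4651 → $152,875.47.

Central Workforce: $152,620.46 · West Transit: $24,480.47 · Winslow Recovery: $254,210.00 · Pioneer Arts: $152,875.47 · Redwood Nutrition: $217,540.00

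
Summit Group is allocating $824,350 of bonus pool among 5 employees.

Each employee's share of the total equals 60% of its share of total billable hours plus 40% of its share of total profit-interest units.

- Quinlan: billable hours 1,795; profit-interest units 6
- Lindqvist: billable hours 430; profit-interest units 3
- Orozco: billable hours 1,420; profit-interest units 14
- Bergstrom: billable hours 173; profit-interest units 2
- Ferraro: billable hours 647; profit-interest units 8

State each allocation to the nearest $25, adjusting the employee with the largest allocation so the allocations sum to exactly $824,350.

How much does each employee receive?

Quinlan: $258,800; Lindqvist: $77,600; Orozco: $297,200; Bergstrom: $39,150; Ferraro: $151,600

Billable hours total 4,465; profit-interest units total 33.
Combined weights (60% billable hours + 40% profit-interest units): Quinlan 0.3139; Lindqvist 0.0941; Orozco 0.3605; Bergstrom 0.0475; Ferraro 0.1839.
Raw shares: Quinlan 258,793.70; Lindqvist 77,609.58; Orozco 297,190.08; Bergstrom 39,148.30; Ferraro 151,608.34.
After rounding ($25): Quinlan $258,800; Lindqvist $77,600; Orozco $297,200; Bergstrom $39,150; Ferraro $151,600. Sum = $824,350.
No rounding difference to absorb.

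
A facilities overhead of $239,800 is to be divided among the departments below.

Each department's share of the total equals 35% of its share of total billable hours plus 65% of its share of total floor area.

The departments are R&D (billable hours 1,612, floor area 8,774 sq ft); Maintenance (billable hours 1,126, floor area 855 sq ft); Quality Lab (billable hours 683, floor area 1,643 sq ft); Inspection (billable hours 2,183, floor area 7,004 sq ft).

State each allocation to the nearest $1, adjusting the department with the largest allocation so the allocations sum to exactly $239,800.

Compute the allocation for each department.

Billable hours total 5,604; floor area total 18,276.
Composite weights (35% billable hours + 65% floor area): R&D 0.4127; Maintenance 0.1007; Quality Lab 0.1011; Inspection 0.3854.
Pro-rata amounts: R&D 98,973.17; Maintenance 24,155.89; Quality Lab 24,241.76; Inspection 92,429.17.
At nearest $1: R&D $98,973; Maintenance $24,156; Quality Lab $24,242; Inspection $92,429. Sum = $239,800.
Sum already equals the total — no adjustment.

R&D: $98,973; Maintenance: $24,156; Quality Lab: $24,242; Inspection: $92,429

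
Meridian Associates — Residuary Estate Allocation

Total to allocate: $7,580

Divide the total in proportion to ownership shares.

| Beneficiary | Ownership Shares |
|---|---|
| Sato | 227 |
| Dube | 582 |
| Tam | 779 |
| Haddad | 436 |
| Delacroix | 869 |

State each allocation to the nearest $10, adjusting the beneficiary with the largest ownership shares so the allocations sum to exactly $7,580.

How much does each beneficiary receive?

Ownership shares total: 227 + 582 + 779 + 436 + 869 = 2,893.
Proportional shares: Sato 594.77; Dube 1,524.91; Tam 2,041.07; Haddad 1,142.37; Delacroix 2,276.88.
At nearest $10: Sato $590; Dube $1,520; Tam $2,040; Haddad $1,140; Delacroix $2,280. Sum = $7,570.
Difference $7,580 − $7,570 = +$10 applied to largest ownership shares (Delacroix): Delacroix becomes $2,290.

Sato: $590 | Dube: $1,520 | Tam: $2,040 | Haddad: $1,140 | Delacroix: $2,290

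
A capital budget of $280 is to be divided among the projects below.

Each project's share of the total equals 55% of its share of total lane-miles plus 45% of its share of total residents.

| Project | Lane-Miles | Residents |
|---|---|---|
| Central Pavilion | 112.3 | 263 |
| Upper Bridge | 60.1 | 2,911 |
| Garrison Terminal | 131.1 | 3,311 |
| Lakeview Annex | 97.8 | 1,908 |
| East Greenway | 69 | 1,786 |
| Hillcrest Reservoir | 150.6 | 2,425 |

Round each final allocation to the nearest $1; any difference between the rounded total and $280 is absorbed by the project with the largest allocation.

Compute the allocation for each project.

Central Pavilion: $30 · Upper Bridge: $44 · Garrison Terminal: $66 · Lakeview Annex: $43 · East Greenway: $35 · Hillcrest Reservoir: $62

Totals — lane-miles 620.9, residents 12,604.
Combined weights (55% lane-miles + 45% residents): Central Pavilion 0.1089; Upper Bridge 0.1572; Garrison Terminal 0.2343; Lakeview Annex 0.1548; East Greenway 0.1249; Hillcrest Reservoir 0.2200.
Unrounded shares: Central Pavilion 30.48; Upper Bridge 44.01; Garrison Terminal 65.62; Lakeview Annex 43.33; East Greenway 34.97; Hillcrest Reservoir 61.60.
Rounded to nearest $1: Central Pavilion $30; Upper Bridge $44; Garrison Terminal $66; Lakeview Annex $43; East Greenway $35; Hillcrest Reservoir $62. Sum = $280.
Rounded total matches; no reconciliation needed.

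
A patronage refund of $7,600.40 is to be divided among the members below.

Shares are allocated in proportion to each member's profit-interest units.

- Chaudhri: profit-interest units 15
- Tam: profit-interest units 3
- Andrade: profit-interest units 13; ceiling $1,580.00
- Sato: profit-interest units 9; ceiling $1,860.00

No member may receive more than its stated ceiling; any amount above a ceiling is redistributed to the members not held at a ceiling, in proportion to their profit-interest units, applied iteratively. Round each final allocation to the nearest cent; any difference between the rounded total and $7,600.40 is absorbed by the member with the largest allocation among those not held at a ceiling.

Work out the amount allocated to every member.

Chaudhri: $3,467.00 · Tam: $693.40 · Andrade: $1,580.00 · Sato: $1,860.00

Total profit-interest units = 40.
Proportional shares (ignoring caps): Chaudhri 2,850.1500; Tam 570.0300; Andrade 2,470.1300; Sato 1,710.0900.
Held at cap: Andrade ($1,580.00); balance $6,020.40 reallocated over remaining profit-interest units 27.
Held at cap: Sato ($1,860.00); balance $4,160.40 reallocated over remaining profit-interest units 18.
Shares after redistribution: Chaudhri 3,467.0000 → $3,467.00; Tam 693.4000 → $693.40.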